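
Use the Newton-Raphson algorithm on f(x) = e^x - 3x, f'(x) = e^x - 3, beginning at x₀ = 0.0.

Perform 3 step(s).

f(x) = e^x - 3x
f'(x) = e^x - 3
x₀ = 0.0

Newton-Raphson formula: x_{n+1} = x_n - f(x_n)/f'(x_n)

Iteration 1:
  f(0.000000) = 1.000000
  f'(0.000000) = -2.000000
  x_1 = 0.000000 - 1.000000/(-2.000000) = 0.500000
Iteration 2:
  f(0.500000) = 0.148721
  f'(0.500000) = -1.351279
  x_2 = 0.500000 - 0.148721/(-1.351279) = 0.610060
Iteration 3:
  f(0.610060) = 0.010362
  f'(0.610060) = -1.159459
  x_3 = 0.610060 - 0.010362/(-1.159459) = 0.618997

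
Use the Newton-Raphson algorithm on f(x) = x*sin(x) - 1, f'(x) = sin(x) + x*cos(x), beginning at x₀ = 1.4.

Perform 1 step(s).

f(x) = x*sin(x) - 1
f'(x) = sin(x) + x*cos(x)
x₀ = 1.4

Newton-Raphson formula: x_{n+1} = x_n - f(x_n)/f'(x_n)

Iteration 1:
  f(1.400000) = 0.379630
  f'(1.400000) = 1.223404
  x_1 = 1.400000 - 0.379630/1.223404 = 1.089694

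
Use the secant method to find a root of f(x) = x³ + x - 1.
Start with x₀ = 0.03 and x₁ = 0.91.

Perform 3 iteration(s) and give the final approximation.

f(x) = x³ + x - 1
x₀ = 0.03, x₁ = 0.91

Secant formula: x_{n+1} = x_n - f(x_n)(x_n - x_{n-1})/(f(x_n) - f(x_{n-1}))

Iteration 1:
  f(0.030000) = -0.969973
  f(0.910000) = 0.663571
  x_2 = 0.910000 - 0.663571×(0.910000 - 0.030000)/(0.663571 - (-0.969973))
       = 0.552530
Iteration 2:
  f(0.910000) = 0.663571
  f(0.552530) = -0.278788
  x_3 = 0.552530 - (-0.278788)×(0.552530 - 0.910000)/(-0.278788 - 0.663571)
       = 0.658284
Iteration 3:
  f(0.552530) = -0.278788
  f(0.658284) = -0.056456
  x_4 = 0.658284 - (-0.056456)×(0.658284 - 0.552530)/(-0.056456 - (-0.278788))
       = 0.685138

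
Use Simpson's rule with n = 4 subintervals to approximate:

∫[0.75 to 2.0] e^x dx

f(x) = e^x
a = 0.75, b = 2.0, n = 4
h = (b - a)/n = 0.312500

Simpson's rule: (h/3)[f(x₀) + 4f(x₁) + 2f(x₂) + ... + f(xₙ)]

x_0 = 0.7500, f(x_0) = 2.117000, coefficient = 1
x_1 = 1.0625, f(x_1) = 2.893596, coefficient = 4
x_2 = 1.3750, f(x_2) = 3.955077, coefficient = 2
x_3 = 1.6875, f(x_3) = 5.405949, coefficient = 4
x_4 = 2.0000, f(x_4) = 7.389056, coefficient = 1

I ≈ (0.312500/3) × 50.614389 = 5.272332
Exact value: 5.272056
Error: 0.000276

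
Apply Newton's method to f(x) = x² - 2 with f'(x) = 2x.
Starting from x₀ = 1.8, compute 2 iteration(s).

f(x) = x² - 2
f'(x) = 2x
x₀ = 1.8

Newton-Raphson formula: x_{n+1} = x_n - f(x_n)/f'(x_n)

Iteration 1:
  f(1.800000) = 1.240000
  f'(1.800000) = 3.600000
  x_1 = 1.800000 - 1.240000/3.600000 = 1.455556
Iteration 2:
  f(1.455556) = 0.118642
  f'(1.455556) = 2.911111
  x_2 = 1.455556 - 0.118642/2.911111 = 1.414801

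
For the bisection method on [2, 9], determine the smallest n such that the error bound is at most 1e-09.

We need (b-a)/2^n ≤ 1e-09
(9 - 2)/2^n ≤ 1e-09
7/2^n ≤ 1e-09
2^n ≥ 7000000000
n ≥ log₂(7000000000) = 32.70
n ≥ 33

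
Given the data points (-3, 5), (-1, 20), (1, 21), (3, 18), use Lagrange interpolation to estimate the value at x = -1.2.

Lagrange interpolation formula:
P(x) = Σ yᵢ × Lᵢ(x)
where Lᵢ(x) = Π_{j≠i} (x - xⱼ)/(xᵢ - xⱼ)

L_0(-1.2) = (-1.2 - (-1))/(-3 - (-1)) × (-1.2 - 1)/(-3 - 1) × (-1.2 - 3)/(-3 - 3) = 0.038500
L_1(-1.2) = (-1.2 - (-3))/(-1 - (-3)) × (-1.2 - 1)/(-1 - 1) × (-1.2 - 3)/(-1 - 3) = 1.039500
L_2(-1.2) = (-1.2 - (-3))/(1 - (-3)) × (-1.2 - (-1))/(1 - (-1)) × (-1.2 - 3)/(1 - 3) = -0.094500
L_3(-1.2) = (-1.2 - (-3))/(3 - (-3)) × (-1.2 - (-1))/(3 - (-1)) × (-1.2 - 1)/(3 - 1) = 0.016500

P(-1.2) = 5×L_0(-1.2) + 20×L_1(-1.2) + 21×L_2(-1.2) + 18×L_3(-1.2)
P(-1.2) = 19.295000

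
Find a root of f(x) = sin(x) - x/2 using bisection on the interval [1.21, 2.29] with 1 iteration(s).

f(x) = sin(x) - x/2
Initial interval: [1.21, 2.29]

Iteration 1:
  c_1 = (1.210000 + 2.290000)/2 = 1.750000
  f(c_1) = f(1.750000) = 0.108986
  f(a) × f(c) ≥ 0, new interval: [1.750000, 2.290000]

After 1 iteration(s), the approximation is c_1 = 1.750000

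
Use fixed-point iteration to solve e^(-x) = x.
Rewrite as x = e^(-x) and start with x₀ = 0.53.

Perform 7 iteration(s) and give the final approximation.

Equation: e^(-x) = x
Fixed-point form: x = e^(-x)
x₀ = 0.53

x_1 = g(0.530000) = 0.588605
x_2 = g(0.588605) = 0.555101
x_3 = g(0.555101) = 0.574014
x_4 = g(0.574014) = 0.563260
x_5 = g(0.563260) = 0.569350
x_6 = g(0.569350) = 0.565893
x_7 = g(0.565893) = 0.567853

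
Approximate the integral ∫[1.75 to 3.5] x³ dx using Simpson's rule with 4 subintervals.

f(x) = x³
a = 1.75, b = 3.5, n = 4
h = (b - a)/n = 0.437500

Simpson's rule: (h/3)[f(x₀) + 4f(x₁) + 2f(x₂) + ... + f(xₙ)]

x_0 = 1.7500, f(x_0) = 5.359375, coefficient = 1
x_1 = 2.1875, f(x_1) = 10.467529, coefficient = 4
x_2 = 2.6250, f(x_2) = 18.087891, coefficient = 2
x_3 = 3.0625, f(x_3) = 28.722900, coefficient = 4
x_4 = 3.5000, f(x_4) = 42.875000, coefficient = 1

I ≈ (0.437500/3) × 241.171875 = 35.170898
Exact value: 35.170898
Error: 0.000000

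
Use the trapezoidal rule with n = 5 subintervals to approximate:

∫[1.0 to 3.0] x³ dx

f(x) = x³
a = 1.0, b = 3.0, n = 5
h = (b - a)/n = 0.400000

Trapezoidal rule: (h/2)[f(x₀) + 2f(x₁) + 2f(x₂) + ... + f(xₙ)]

x_0 = 1.0000, f(x_0) = 1.000000, coefficient = 1
x_1 = 1.4000, f(x_1) = 2.744000, coefficient = 2
x_2 = 1.8000, f(x_2) = 5.832000, coefficient = 2
x_3 = 2.2000, f(x_3) = 10.648000, coefficient = 2
x_4 = 2.6000, f(x_4) = 17.576000, coefficient = 2
x_5 = 3.0000, f(x_5) = 27.000000, coefficient = 1

I ≈ (0.400000/2) × 101.600000 = 20.320000
Exact value: 20.000000
Error: 0.320000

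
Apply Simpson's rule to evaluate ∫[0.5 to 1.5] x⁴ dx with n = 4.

f(x) = x⁴
a = 0.5, b = 1.5, n = 4
h = (b - a)/n = 0.250000

Simpson's rule: (h/3)[f(x₀) + 4f(x₁) + 2f(x₂) + ... + f(xₙ)]

x_0 = 0.5000, f(x_0) = 0.062500, coefficient = 1
x_1 = 0.7500, f(x_1) = 0.316406, coefficient = 4
x_2 = 1.0000, f(x_2) = 1.000000, coefficient = 2
x_3 = 1.2500, f(x_3) = 2.441406, coefficient = 4
x_4 = 1.5000, f(x_4) = 5.062500, coefficient = 1

I ≈ (0.250000/3) × 18.156250 = 1.513021
Exact value: 1.512500
Error: 0.000521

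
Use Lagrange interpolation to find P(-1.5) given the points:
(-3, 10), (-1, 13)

Lagrange interpolation formula:
P(x) = Σ yᵢ × Lᵢ(x)
where Lᵢ(x) = Π_{j≠i} (x - xⱼ)/(xᵢ - xⱼ)

L_0(-1.5) = (-1.5 - (-1))/(-3 - (-1)) = 0.250000
L_1(-1.5) = (-1.5 - (-3))/(-1 - (-3)) = 0.750000

P(-1.5) = 10×L_0(-1.5) + 13×L_1(-1.5)
P(-1.5) = 12.250000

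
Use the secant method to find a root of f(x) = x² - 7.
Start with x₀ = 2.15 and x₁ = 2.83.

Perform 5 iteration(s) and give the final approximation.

f(x) = x² - 7
x₀ = 2.15, x₁ = 2.83

Secant formula: x_{n+1} = x_n - f(x_n)(x_n - x_{n-1})/(f(x_n) - f(x_{n-1}))

Iteration 1:
  f(2.150000) = -2.377500
  f(2.830000) = 1.008900
  x_2 = 2.830000 - 1.008900×(2.830000 - 2.150000)/(1.008900 - (-2.377500))
       = 2.627410
Iteration 2:
  f(2.830000) = 1.008900
  f(2.627410) = -0.096719
  x_3 = 2.627410 - (-0.096719)×(2.627410 - 2.830000)/(-0.096719 - 1.008900)
       = 2.645132
Iteration 3:
  f(2.627410) = -0.096719
  f(2.645132) = -0.003276
  x_4 = 2.645132 - (-0.003276)×(2.645132 - 2.627410)/(-0.003276 - (-0.096719))
       = 2.645753
Iteration 4:
  f(2.645132) = -0.003276
  f(2.645753) = 0.000011
  x_5 = 2.645753 - 0.000011×(2.645753 - 2.645132)/(0.000011 - (-0.003276))
       = 2.645751
Iteration 5:
  f(2.645753) = 0.000011
  f(2.645751) = 0.000000
  x_6 = 2.645751 - 0.000000×(2.645751 - 2.645753)/(0.000000 - 0.000011)
       = 2.645751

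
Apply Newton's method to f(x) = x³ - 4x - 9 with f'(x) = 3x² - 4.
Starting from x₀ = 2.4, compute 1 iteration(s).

f(x) = x³ - 4x - 9
f'(x) = 3x² - 4
x₀ = 2.4

Newton-Raphson formula: x_{n+1} = x_n - f(x_n)/f'(x_n)

Iteration 1:
  f(2.400000) = -4.776000
  f'(2.400000) = 13.280000
  x_1 = 2.400000 - (-4.776000)/13.280000 = 2.759639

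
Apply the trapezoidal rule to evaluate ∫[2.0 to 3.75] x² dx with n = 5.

f(x) = x²
a = 2.0, b = 3.75, n = 5
h = (b - a)/n = 0.350000

Trapezoidal rule: (h/2)[f(x₀) + 2f(x₁) + 2f(x₂) + ... + f(xₙ)]

x_0 = 2.0000, f(x_0) = 4.000000, coefficient = 1
x_1 = 2.3500, f(x_1) = 5.522500, coefficient = 2
x_2 = 2.7000, f(x_2) = 7.290000, coefficient = 2
x_3 = 3.0500, f(x_3) = 9.302500, coefficient = 2
x_4 = 3.4000, f(x_4) = 11.560000, coefficient = 2
x_5 = 3.7500, f(x_5) = 14.062500, coefficient = 1

I ≈ (0.350000/2) × 85.412500 = 14.947187
Exact value: 14.911458
Error: 0.035729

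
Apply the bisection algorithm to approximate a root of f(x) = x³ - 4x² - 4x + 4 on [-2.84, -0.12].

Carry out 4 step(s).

f(x) = x³ - 4x² - 4x + 4
Initial interval: [-2.84, -0.12]

Iteration 1:
  c_1 = (-2.840000 + (-0.120000))/2 = -1.480000
  f(c_1) = f(-1.480000) = -2.083392
  f(a) × f(c) ≥ 0, new interval: [-1.480000, -0.120000]
Iteration 2:
  c_2 = (-1.480000 + (-0.120000))/2 = -0.800000
  f(c_2) = f(-0.800000) = 4.128000
  f(a) × f(c) < 0, new interval: [-1.480000, -0.800000]
Iteration 3:
  c_3 = (-1.480000 + (-0.800000))/2 = -1.140000
  f(c_3) = f(-1.140000) = 1.880056
  f(a) × f(c) < 0, new interval: [-1.480000, -1.140000]
Iteration 4:
  c_4 = (-1.480000 + (-1.140000))/2 = -1.310000
  f(c_4) = f(-1.310000) = 0.127509
  f(a) × f(c) < 0, new interval: [-1.480000, -1.310000]

After 4 iteration(s), the approximation is c_4 = -1.310000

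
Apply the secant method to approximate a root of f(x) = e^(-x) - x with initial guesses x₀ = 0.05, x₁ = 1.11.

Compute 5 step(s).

f(x) = e^(-x) - x
x₀ = 0.05, x₁ = 1.11

Secant formula: x_{n+1} = x_n - f(x_n)(x_n - x_{n-1})/(f(x_n) - f(x_{n-1}))

Iteration 1:
  f(0.050000) = 0.901229
  f(1.110000) = -0.780441
  x_2 = 1.110000 - (-0.780441)×(1.110000 - 0.050000)/(-0.780441 - 0.901229)
       = 0.618068
Iteration 2:
  f(1.110000) = -0.780441
  f(0.618068) = -0.079083
  x_3 = 0.618068 - (-0.079083)×(0.618068 - 1.110000)/(-0.079083 - (-0.780441))
       = 0.562599
Iteration 3:
  f(0.618068) = -0.079083
  f(0.562599) = 0.007127
  x_4 = 0.562599 - 0.007127×(0.562599 - 0.618068)/(0.007127 - (-0.079083))
       = 0.567185
Iteration 4:
  f(0.562599) = 0.007127
  f(0.567185) = -0.000065
  x_5 = 0.567185 - (-0.000065)×(0.567185 - 0.562599)/(-0.000065 - 0.007127)
       = 0.567143
Iteration 5:
  f(0.567185) = -0.000065
  f(0.567143) = 0.000000
  x_6 = 0.567143 - 0.000000×(0.567143 - 0.567185)/(0.000000 - (-0.000065))
       = 0.567143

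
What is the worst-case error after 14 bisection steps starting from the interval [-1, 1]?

Bisection error bound: |error| ≤ (b-a)/2^n
|error| ≤ (1 - (-1))/2^14 = 2/2^14
|error| ≤ 0.0001220703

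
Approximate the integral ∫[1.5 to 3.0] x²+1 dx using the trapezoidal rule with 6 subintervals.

f(x) = x²+1
a = 1.5, b = 3.0, n = 6
h = (b - a)/n = 0.250000

Trapezoidal rule: (h/2)[f(x₀) + 2f(x₁) + 2f(x₂) + ... + f(xₙ)]

x_0 = 1.5000, f(x_0) = 3.250000, coefficient = 1
x_1 = 1.7500, f(x_1) = 4.062500, coefficient = 2
x_2 = 2.0000, f(x_2) = 5.000000, coefficient = 2
x_3 = 2.2500, f(x_3) = 6.062500, coefficient = 2
x_4 = 2.5000, f(x_4) = 7.250000, coefficient = 2
x_5 = 2.7500, f(x_5) = 8.562500, coefficient = 2
x_6 = 3.0000, f(x_6) = 10.000000, coefficient = 1

I ≈ (0.250000/2) × 75.125000 = 9.390625
Exact value: 9.375000
Error: 0.015625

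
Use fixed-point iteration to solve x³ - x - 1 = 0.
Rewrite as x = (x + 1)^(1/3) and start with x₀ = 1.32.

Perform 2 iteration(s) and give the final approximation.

Equation: x³ - x - 1 = 0
Fixed-point form: x = (x + 1)^(1/3)
x₀ = 1.32

x_1 = g(1.320000) = 1.323821
x_2 = g(1.323821) = 1.324548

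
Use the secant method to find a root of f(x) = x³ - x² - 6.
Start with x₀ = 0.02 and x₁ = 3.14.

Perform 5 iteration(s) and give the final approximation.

f(x) = x³ - x² - 6
x₀ = 0.02, x₁ = 3.14

Secant formula: x_{n+1} = x_n - f(x_n)(x_n - x_{n-1})/(f(x_n) - f(x_{n-1}))

Iteration 1:
  f(0.020000) = -6.000392
  f(3.140000) = 15.099544
  x_2 = 3.140000 - 15.099544×(3.140000 - 0.020000)/(15.099544 - (-6.000392))
       = 0.907264
Iteration 2:
  f(3.140000) = 15.099544
  f(0.907264) = -6.076333
  x_3 = 0.907264 - (-6.076333)×(0.907264 - 3.140000)/(-6.076333 - 15.099544)
       = 1.547939
Iteration 3:
  f(0.907264) = -6.076333
  f(1.547939) = -4.687075
  x_4 = 1.547939 - (-4.687075)×(1.547939 - 0.907264)/(-4.687075 - (-6.076333))
       = 3.709445
Iteration 4:
  f(1.547939) = -4.687075
  f(3.709445) = 31.281910
  x_5 = 3.709445 - 31.281910×(3.709445 - 1.547939)/(31.281910 - (-4.687075))
       = 1.829602
Iteration 5:
  f(3.709445) = 31.281910
  f(1.829602) = -3.222953
  x_6 = 1.829602 - (-3.222953)×(1.829602 - 3.709445)/(-3.222953 - 31.281910)
       = 2.005190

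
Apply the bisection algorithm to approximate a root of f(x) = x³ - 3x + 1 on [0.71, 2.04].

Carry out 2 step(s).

f(x) = x³ - 3x + 1
Initial interval: [0.71, 2.04]

Iteration 1:
  c_1 = (0.710000 + 2.040000)/2 = 1.375000
  f(c_1) = f(1.375000) = -0.525391
  f(a) × f(c) ≥ 0, new interval: [1.375000, 2.040000]
Iteration 2:
  c_2 = (1.375000 + 2.040000)/2 = 1.707500
  f(c_2) = f(1.707500) = 0.855812
  f(a) × f(c) < 0, new interval: [1.375000, 1.707500]

After 2 iteration(s), the approximation is c_2 = 1.707500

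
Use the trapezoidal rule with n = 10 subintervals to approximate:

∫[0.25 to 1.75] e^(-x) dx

f(x) = e^(-x)
a = 0.25, b = 1.75, n = 10
h = (b - a)/n = 0.150000

Trapezoidal rule: (h/2)[f(x₀) + 2f(x₁) + 2f(x₂) + ... + f(xₙ)]

x_0 = 0.2500, f(x_0) = 0.778801, coefficient = 1
x_1 = 0.4000, f(x_1) = 0.670320, coefficient = 2
x_2 = 0.5500, f(x_2) = 0.576950, coefficient = 2
x_3 = 0.7000, f(x_3) = 0.496585, coefficient = 2
x_4 = 0.8500, f(x_4) = 0.427415, coefficient = 2
x_5 = 1.0000, f(x_5) = 0.367879, coefficient = 2
x_6 = 1.1500, f(x_6) = 0.316637, coefficient = 2
x_7 = 1.3000, f(x_7) = 0.272532, coefficient = 2
x_8 = 1.4500, f(x_8) = 0.234570, coefficient = 2
x_9 = 1.6000, f(x_9) = 0.201897, coefficient = 2
x_10 = 1.7500, f(x_10) = 0.173774, coefficient = 1

I ≈ (0.150000/2) × 8.082145 = 0.606161
Exact value: 0.605027
Error: 0.001134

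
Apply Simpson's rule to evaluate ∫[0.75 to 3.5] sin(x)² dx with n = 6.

f(x) = sin(x)²
a = 0.75, b = 3.5, n = 6
h = (b - a)/n = 0.458333

Simpson's rule: (h/3)[f(x₀) + 4f(x₁) + 2f(x₂) + ... + f(xₙ)]

x_0 = 0.7500, f(x_0) = 0.464631, coefficient = 1
x_1 = 1.2083, f(x_1) = 0.874274, coefficient = 4
x_2 = 1.6667, f(x_2) = 0.990837, coefficient = 2
x_3 = 2.1250, f(x_3) = 0.723044, coefficient = 4
x_4 = 2.5833, f(x_4) = 0.280593, coefficient = 2
x_5 = 3.0417, f(x_5) = 0.009952, coefficient = 4
x_6 = 3.5000, f(x_6) = 0.123049, coefficient = 1

I ≈ (0.458333/3) × 9.559621 = 1.460498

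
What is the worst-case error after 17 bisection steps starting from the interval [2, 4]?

Bisection error bound: |error| ≤ (b-a)/2^n
|error| ≤ (4 - 2)/2^17 = 2/2^17
|error| ≤ 0.0000152588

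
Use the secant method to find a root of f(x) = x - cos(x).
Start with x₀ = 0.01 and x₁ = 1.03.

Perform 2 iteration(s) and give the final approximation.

f(x) = x - cos(x)
x₀ = 0.01, x₁ = 1.03

Secant formula: x_{n+1} = x_n - f(x_n)(x_n - x_{n-1})/(f(x_n) - f(x_{n-1}))

Iteration 1:
  f(0.010000) = -0.989950
  f(1.030000) = 0.515181
  x_2 = 1.030000 - 0.515181×(1.030000 - 0.010000)/(0.515181 - (-0.989950))
       = 0.680871
Iteration 2:
  f(1.030000) = 0.515181
  f(0.680871) = -0.096154
  x_3 = 0.680871 - (-0.096154)×(0.680871 - 1.030000)/(-0.096154 - 0.515181)
       = 0.735784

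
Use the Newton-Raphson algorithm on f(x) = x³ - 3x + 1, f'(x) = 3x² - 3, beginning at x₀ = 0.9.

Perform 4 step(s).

f(x) = x³ - 3x + 1
f'(x) = 3x² - 3
x₀ = 0.9

Newton-Raphson formula: x_{n+1} = x_n - f(x_n)/f'(x_n)

Iteration 1:
  f(0.900000) = -0.971000
  f'(0.900000) = -0.570000
  x_1 = 0.900000 - (-0.971000)/(-0.570000) = -0.803509
Iteration 2:
  f(-0.803509) = 2.891760
  f'(-0.803509) = -1.063121
  x_2 = -0.803509 - 2.891760/(-1.063121) = 1.916558
Iteration 3:
  f(1.916558) = 2.290216
  f'(1.916558) = 8.019582
  x_3 = 1.916558 - 2.290216/8.019582 = 1.630980
Iteration 4:
  f(1.630980) = 0.445623
  f'(1.630980) = 4.980287
  x_4 = 1.630980 - 0.445623/4.980287 = 1.541503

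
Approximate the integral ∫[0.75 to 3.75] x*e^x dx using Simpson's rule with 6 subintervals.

f(x) = x*e^x
a = 0.75, b = 3.75, n = 6
h = (b - a)/n = 0.500000

Simpson's rule: (h/3)[f(x₀) + 4f(x₁) + 2f(x₂) + ... + f(xₙ)]

x_0 = 0.7500, f(x_0) = 1.587750, coefficient = 1
x_1 = 1.2500, f(x_1) = 4.362929, coefficient = 4
x_2 = 1.7500, f(x_2) = 10.070555, coefficient = 2
x_3 = 2.2500, f(x_3) = 21.347406, coefficient = 4
x_4 = 2.7500, f(x_4) = 43.017238, coefficient = 2
x_5 = 3.2500, f(x_5) = 83.818605, coefficient = 4
x_6 = 3.7500, f(x_6) = 159.454058, coefficient = 1

I ≈ (0.500000/3) × 705.333148 = 117.555525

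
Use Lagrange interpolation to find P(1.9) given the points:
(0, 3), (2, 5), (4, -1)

Lagrange interpolation formula:
P(x) = Σ yᵢ × Lᵢ(x)
where Lᵢ(x) = Π_{j≠i} (x - xⱼ)/(xᵢ - xⱼ)

L_0(1.9) = (1.9 - 2)/(0 - 2) × (1.9 - 4)/(0 - 4) = 0.026250
L_1(1.9) = (1.9 - 0)/(2 - 0) × (1.9 - 4)/(2 - 4) = 0.997500
L_2(1.9) = (1.9 - 0)/(4 - 0) × (1.9 - 2)/(4 - 2) = -0.023750

P(1.9) = 3×L_0(1.9) + 5×L_1(1.9) + (-1)×L_2(1.9)
P(1.9) = 5.090000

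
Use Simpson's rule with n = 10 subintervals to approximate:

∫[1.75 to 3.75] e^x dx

f(x) = e^x
a = 1.75, b = 3.75, n = 10
h = (b - a)/n = 0.200000

Simpson's rule: (h/3)[f(x₀) + 4f(x₁) + 2f(x₂) + ... + f(xₙ)]

x_0 = 1.7500, f(x_0) = 5.754603, coefficient = 1
x_1 = 1.9500, f(x_1) = 7.028688, coefficient = 4
x_2 = 2.1500, f(x_2) = 8.584858, coefficient = 2
x_3 = 2.3500, f(x_3) = 10.485570, coefficient = 4
x_4 = 2.5500, f(x_4) = 12.807104, coefficient = 2
x_5 = 2.7500, f(x_5) = 15.642632, coefficient = 4
x_6 = 2.9500, f(x_6) = 19.105954, coefficient = 2
x_7 = 3.1500, f(x_7) = 23.336065, coefficient = 4
x_8 = 3.3500, f(x_8) = 28.502734, coefficient = 2
x_9 = 3.5500, f(x_9) = 34.813317, coefficient = 4
x_10 = 3.7500, f(x_10) = 42.521082, coefficient = 1

I ≈ (0.200000/3) × 551.502069 = 36.766805
Exact value: 36.766479
Error: 0.000325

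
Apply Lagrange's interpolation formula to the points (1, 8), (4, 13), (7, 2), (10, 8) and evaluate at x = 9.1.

Lagrange interpolation formula:
P(x) = Σ yᵢ × Lᵢ(x)
where Lᵢ(x) = Π_{j≠i} (x - xⱼ)/(xᵢ - xⱼ)

L_0(9.1) = (9.1 - 4)/(1 - 4) × (9.1 - 7)/(1 - 7) × (9.1 - 10)/(1 - 10) = 0.059500
L_1(9.1) = (9.1 - 1)/(4 - 1) × (9.1 - 7)/(4 - 7) × (9.1 - 10)/(4 - 10) = -0.283500
L_2(9.1) = (9.1 - 1)/(7 - 1) × (9.1 - 4)/(7 - 4) × (9.1 - 10)/(7 - 10) = 0.688500
L_3(9.1) = (9.1 - 1)/(10 - 1) × (9.1 - 4)/(10 - 4) × (9.1 - 7)/(10 - 7) = 0.535500

P(9.1) = 8×L_0(9.1) + 13×L_1(9.1) + 2×L_2(9.1) + 8×L_3(9.1)
P(9.1) = 2.451500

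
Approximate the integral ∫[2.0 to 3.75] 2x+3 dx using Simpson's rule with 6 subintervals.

f(x) = 2x+3
a = 2.0, b = 3.75, n = 6
h = (b - a)/n = 0.291667

Simpson's rule: (h/3)[f(x₀) + 4f(x₁) + 2f(x₂) + ... + f(xₙ)]

x_0 = 2.0000, f(x_0) = 7.000000, coefficient = 1
x_1 = 2.2917, f(x_1) = 7.583333, coefficient = 4
x_2 = 2.5833, f(x_2) = 8.166667, coefficient = 2
x_3 = 2.8750, f(x_3) = 8.750000, coefficient = 4
x_4 = 3.1667, f(x_4) = 9.333333, coefficient = 2
x_5 = 3.4583, f(x_5) = 9.916667, coefficient = 4
x_6 = 3.7500, f(x_6) = 10.500000, coefficient = 1

I ≈ (0.291667/3) × 157.500000 = 15.312500
Exact value: 15.312500
Error: 0.000000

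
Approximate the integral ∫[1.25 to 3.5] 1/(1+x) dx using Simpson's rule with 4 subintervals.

f(x) = 1/(1+x)
a = 1.25, b = 3.5, n = 4
h = (b - a)/n = 0.562500

Simpson's rule: (h/3)[f(x₀) + 4f(x₁) + 2f(x₂) + ... + f(xₙ)]

x_0 = 1.2500, f(x_0) = 0.444444, coefficient = 1
x_1 = 1.8125, f(x_1) = 0.355556, coefficient = 4
x_2 = 2.3750, f(x_2) = 0.296296, coefficient = 2
x_3 = 2.9375, f(x_3) = 0.253968, coefficient = 4
x_4 = 3.5000, f(x_4) = 0.222222, coefficient = 1

I ≈ (0.562500/3) × 3.697354 = 0.693254
Exact value: 0.693147
Error: 0.000107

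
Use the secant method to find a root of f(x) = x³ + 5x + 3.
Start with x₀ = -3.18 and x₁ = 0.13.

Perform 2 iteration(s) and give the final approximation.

f(x) = x³ + 5x + 3
x₀ = -3.18, x₁ = 0.13

Secant formula: x_{n+1} = x_n - f(x_n)(x_n - x_{n-1})/(f(x_n) - f(x_{n-1}))

Iteration 1:
  f(-3.180000) = -45.057432
  f(0.130000) = 3.652197
  x_2 = 0.130000 - 3.652197×(0.130000 - (-3.180000))/(3.652197 - (-45.057432))
       = -0.118180
Iteration 2:
  f(0.130000) = 3.652197
  f(-0.118180) = 2.407448
  x_3 = -0.118180 - 2.407448×(-0.118180 - 0.130000)/(2.407448 - 3.652197)
       = -0.598182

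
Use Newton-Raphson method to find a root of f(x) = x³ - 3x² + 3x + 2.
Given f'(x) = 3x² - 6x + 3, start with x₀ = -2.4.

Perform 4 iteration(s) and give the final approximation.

f(x) = x³ - 3x² + 3x + 2
f'(x) = 3x² - 6x + 3
x₀ = -2.4

Newton-Raphson formula: x_{n+1} = x_n - f(x_n)/f'(x_n)

Iteration 1:
  f(-2.400000) = -36.304000
  f'(-2.400000) = 34.680000
  x_1 = -2.400000 - (-36.304000)/34.680000 = -1.353172
Iteration 2:
  f(-1.353172) = -10.030496
  f'(-1.353172) = 16.612253
  x_2 = -1.353172 - (-10.030496)/16.612253 = -0.749371
Iteration 3:
  f(-0.749371) = -2.353597
  f'(-0.749371) = 9.180895
  x_3 = -0.749371 - (-2.353597)/9.180895 = -0.493013
Iteration 4:
  f(-0.493013) = -0.328055
  f'(-0.493013) = 6.687261
  x_4 = -0.493013 - (-0.328055)/6.687261 = -0.443956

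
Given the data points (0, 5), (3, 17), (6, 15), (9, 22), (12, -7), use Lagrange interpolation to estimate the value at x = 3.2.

Lagrange interpolation formula:
P(x) = Σ yᵢ × Lᵢ(x)
where Lᵢ(x) = Π_{j≠i} (x - xⱼ)/(xᵢ - xⱼ)

L_0(3.2) = (3.2 - 3)/(0 - 3) × (3.2 - 6)/(0 - 6) × (3.2 - 9)/(0 - 9) × (3.2 - 12)/(0 - 12) = -0.014703
L_1(3.2) = (3.2 - 0)/(3 - 0) × (3.2 - 6)/(3 - 6) × (3.2 - 9)/(3 - 9) × (3.2 - 12)/(3 - 12) = 0.940984
L_2(3.2) = (3.2 - 0)/(6 - 0) × (3.2 - 3)/(6 - 3) × (3.2 - 9)/(6 - 9) × (3.2 - 12)/(6 - 12) = 0.100820
L_3(3.2) = (3.2 - 0)/(9 - 0) × (3.2 - 3)/(9 - 3) × (3.2 - 6)/(9 - 6) × (3.2 - 12)/(9 - 12) = -0.032448
L_4(3.2) = (3.2 - 0)/(12 - 0) × (3.2 - 3)/(12 - 3) × (3.2 - 6)/(12 - 6) × (3.2 - 9)/(12 - 9) = 0.005347

P(3.2) = 5×L_0(3.2) + 17×L_1(3.2) + 15×L_2(3.2) + 22×L_3(3.2) + (-7)×L_4(3.2)
P(3.2) = 16.684240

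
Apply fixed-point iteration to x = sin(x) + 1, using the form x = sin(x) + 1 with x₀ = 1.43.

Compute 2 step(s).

Equation: x = sin(x) + 1
Fixed-point form: x = sin(x) + 1
x₀ = 1.43

x_1 = g(1.430000) = 1.990105
x_2 = g(1.990105) = 1.913371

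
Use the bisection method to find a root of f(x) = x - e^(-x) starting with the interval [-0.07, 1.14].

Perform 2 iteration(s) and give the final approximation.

f(x) = x - e^(-x)
Initial interval: [-0.07, 1.14]

Iteration 1:
  c_1 = (-0.070000 + 1.140000)/2 = 0.535000
  f(c_1) = f(0.535000) = -0.050669
  f(a) × f(c) ≥ 0, new interval: [0.535000, 1.140000]
Iteration 2:
  c_2 = (0.535000 + 1.140000)/2 = 0.837500
  f(c_2) = f(0.837500) = 0.404709
  f(a) × f(c) < 0, new interval: [0.535000, 0.837500]

After 2 iteration(s), the approximation is c_2 = 0.837500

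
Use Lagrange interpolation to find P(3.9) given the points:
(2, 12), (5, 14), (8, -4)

Lagrange interpolation formula:
P(x) = Σ yᵢ × Lᵢ(x)
where Lᵢ(x) = Π_{j≠i} (x - xⱼ)/(xᵢ - xⱼ)

L_0(3.9) = (3.9 - 5)/(2 - 5) × (3.9 - 8)/(2 - 8) = 0.250556
L_1(3.9) = (3.9 - 2)/(5 - 2) × (3.9 - 8)/(5 - 8) = 0.865556
L_2(3.9) = (3.9 - 2)/(8 - 2) × (3.9 - 5)/(8 - 5) = -0.116111

P(3.9) = 12×L_0(3.9) + 14×L_1(3.9) + (-4)×L_2(3.9)
P(3.9) = 15.588889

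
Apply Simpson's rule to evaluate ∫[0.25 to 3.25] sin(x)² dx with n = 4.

f(x) = sin(x)²
a = 0.25, b = 3.25, n = 4
h = (b - a)/n = 0.750000

Simpson's rule: (h/3)[f(x₀) + 4f(x₁) + 2f(x₂) + ... + f(xₙ)]

x_0 = 0.2500, f(x_0) = 0.061209, coefficient = 1
x_1 = 1.0000, f(x_1) = 0.708073, coefficient = 4
x_2 = 1.7500, f(x_2) = 0.968228, coefficient = 2
x_3 = 2.5000, f(x_3) = 0.358169, coefficient = 4
x_4 = 3.2500, f(x_4) = 0.011706, coefficient = 1

I ≈ (0.750000/3) × 6.274341 = 1.568585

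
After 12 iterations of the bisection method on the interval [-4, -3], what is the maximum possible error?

Bisection error bound: |error| ≤ (b-a)/2^n
|error| ≤ (-3 - (-4))/2^12 = 1/2^12
|error| ≤ 0.0002441406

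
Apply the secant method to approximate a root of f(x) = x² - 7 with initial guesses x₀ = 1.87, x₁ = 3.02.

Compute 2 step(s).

f(x) = x² - 7
x₀ = 1.87, x₁ = 3.02

Secant formula: x_{n+1} = x_n - f(x_n)(x_n - x_{n-1})/(f(x_n) - f(x_{n-1}))

Iteration 1:
  f(1.870000) = -3.503100
  f(3.020000) = 2.120400
  x_2 = 3.020000 - 2.120400×(3.020000 - 1.870000)/(2.120400 - (-3.503100))
       = 2.586380
Iteration 2:
  f(3.020000) = 2.120400
  f(2.586380) = -0.310637
  x_3 = 2.586380 - (-0.310637)×(2.586380 - 3.020000)/(-0.310637 - 2.120400)
       = 2.641788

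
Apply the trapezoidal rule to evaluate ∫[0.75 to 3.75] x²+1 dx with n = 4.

f(x) = x²+1
a = 0.75, b = 3.75, n = 4
h = (b - a)/n = 0.750000

Trapezoidal rule: (h/2)[f(x₀) + 2f(x₁) + 2f(x₂) + ... + f(xₙ)]

x_0 = 0.7500, f(x_0) = 1.562500, coefficient = 1
x_1 = 1.5000, f(x_1) = 3.250000, coefficient = 2
x_2 = 2.2500, f(x_2) = 6.062500, coefficient = 2
x_3 = 3.0000, f(x_3) = 10.000000, coefficient = 2
x_4 = 3.7500, f(x_4) = 15.062500, coefficient = 1

I ≈ (0.750000/2) × 55.250000 = 20.718750
Exact value: 20.437500
Error: 0.281250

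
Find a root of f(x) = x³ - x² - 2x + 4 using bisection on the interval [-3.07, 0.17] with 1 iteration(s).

f(x) = x³ - x² - 2x + 4
Initial interval: [-3.07, 0.17]

Iteration 1:
  c_1 = (-3.070000 + 0.170000)/2 = -1.450000
  f(c_1) = f(-1.450000) = 1.748875
  f(a) × f(c) < 0, new interval: [-3.070000, -1.450000]

After 1 iteration(s), the approximation is c_1 = -1.450000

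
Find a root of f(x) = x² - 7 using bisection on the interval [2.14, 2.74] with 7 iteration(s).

f(x) = x² - 7
Initial interval: [2.14, 2.74]

Iteration 1:
  c_1 = (2.140000 + 2.740000)/2 = 2.440000
  f(c_1) = f(2.440000) = -1.046400
  f(a) × f(c) ≥ 0, new interval: [2.440000, 2.740000]
Iteration 2:
  c_2 = (2.440000 + 2.740000)/2 = 2.590000
  f(c_2) = f(2.590000) = -0.291900
  f(a) × f(c) ≥ 0, new interval: [2.590000, 2.740000]
Iteration 3:
  c_3 = (2.590000 + 2.740000)/2 = 2.665000
  f(c_3) = f(2.665000) = 0.102225
  f(a) × f(c) < 0, new interval: [2.590000, 2.665000]
Iteration 4:
  c_4 = (2.590000 + 2.665000)/2 = 2.627500
  f(c_4) = f(2.627500) = -0.096244
  f(a) × f(c) ≥ 0, new interval: [2.627500, 2.665000]
Iteration 5:
  c_5 = (2.627500 + 2.665000)/2 = 2.646250
  f(c_5) = f(2.646250) = 0.002639
  f(a) × f(c) < 0, new interval: [2.627500, 2.646250]
Iteration 6:
  c_6 = (2.627500 + 2.646250)/2 = 2.636875
  f(c_6) = f(2.636875) = -0.046890
  f(a) × f(c) ≥ 0, new interval: [2.636875, 2.646250]
Iteration 7:
  c_7 = (2.636875 + 2.646250)/2 = 2.641563
  f(c_7) = f(2.641563) = -0.022148
  f(a) × f(c) ≥ 0, new interval: [2.641563, 2.646250]

After 7 iteration(s), the approximation is c_7 = 2.641563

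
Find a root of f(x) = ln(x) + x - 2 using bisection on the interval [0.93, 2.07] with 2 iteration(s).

f(x) = ln(x) + x - 2
Initial interval: [0.93, 2.07]

Iteration 1:
  c_1 = (0.930000 + 2.070000)/2 = 1.500000
  f(c_1) = f(1.500000) = -0.094535
  f(a) × f(c) ≥ 0, new interval: [1.500000, 2.070000]
Iteration 2:
  c_2 = (1.500000 + 2.070000)/2 = 1.785000
  f(c_2) = f(1.785000) = 0.364418
  f(a) × f(c) < 0, new interval: [1.500000, 1.785000]

After 2 iteration(s), the approximation is c_2 = 1.785000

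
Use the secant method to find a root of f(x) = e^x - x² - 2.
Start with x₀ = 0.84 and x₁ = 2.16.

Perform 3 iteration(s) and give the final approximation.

f(x) = e^x - x² - 2
x₀ = 0.84, x₁ = 2.16

Secant formula: x_{n+1} = x_n - f(x_n)(x_n - x_{n-1})/(f(x_n) - f(x_{n-1}))

Iteration 1:
  f(0.840000) = -0.389233
  f(2.160000) = 2.005538
  x_2 = 2.160000 - 2.005538×(2.160000 - 0.840000)/(2.005538 - (-0.389233))
       = 1.054546
Iteration 2:
  f(2.160000) = 2.005538
  f(1.054546) = -0.241396
  x_3 = 1.054546 - (-0.241396)×(1.054546 - 2.160000)/(-0.241396 - 2.005538)
       = 1.173308
Iteration 3:
  f(1.054546) = -0.241396
  f(1.173308) = -0.143983
  x_4 = 1.173308 - (-0.143983)×(1.173308 - 1.054546)/(-0.143983 - (-0.241396))
       = 1.348847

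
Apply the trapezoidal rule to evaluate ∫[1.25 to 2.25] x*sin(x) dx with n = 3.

f(x) = x*sin(x)
a = 1.25, b = 2.25, n = 3
h = (b - a)/n = 0.333333

Trapezoidal rule: (h/2)[f(x₀) + 2f(x₁) + 2f(x₂) + ... + f(xₙ)]

x_0 = 1.2500, f(x_0) = 1.186231, coefficient = 1
x_1 = 1.5833, f(x_1) = 1.583209, coefficient = 2
x_2 = 1.9167, f(x_2) = 1.803163, coefficient = 2
x_3 = 2.2500, f(x_3) = 1.750665, coefficient = 1

I ≈ (0.333333/2) × 9.709639 = 1.618273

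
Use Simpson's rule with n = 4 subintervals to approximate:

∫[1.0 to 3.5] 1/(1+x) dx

f(x) = 1/(1+x)
a = 1.0, b = 3.5, n = 4
h = (b - a)/n = 0.625000

Simpson's rule: (h/3)[f(x₀) + 4f(x₁) + 2f(x₂) + ... + f(xₙ)]

x_0 = 1.0000, f(x_0) = 0.500000, coefficient = 1
x_1 = 1.6250, f(x_1) = 0.380952, coefficient = 4
x_2 = 2.2500, f(x_2) = 0.307692, coefficient = 2
x_3 = 2.8750, f(x_3) = 0.258065, coefficient = 4
x_4 = 3.5000, f(x_4) = 0.222222, coefficient = 1

I ≈ (0.625000/3) × 3.893674 = 0.811182
Exact value: 0.810930
Error: 0.000252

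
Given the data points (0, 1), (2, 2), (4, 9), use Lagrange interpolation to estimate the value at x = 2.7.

Lagrange interpolation formula:
P(x) = Σ yᵢ × Lᵢ(x)
where Lᵢ(x) = Π_{j≠i} (x - xⱼ)/(xᵢ - xⱼ)

L_0(2.7) = (2.7 - 2)/(0 - 2) × (2.7 - 4)/(0 - 4) = -0.113750
L_1(2.7) = (2.7 - 0)/(2 - 0) × (2.7 - 4)/(2 - 4) = 0.877500
L_2(2.7) = (2.7 - 0)/(4 - 0) × (2.7 - 2)/(4 - 2) = 0.236250

P(2.7) = 1×L_0(2.7) + 2×L_1(2.7) + 9×L_2(2.7)
P(2.7) = 3.767500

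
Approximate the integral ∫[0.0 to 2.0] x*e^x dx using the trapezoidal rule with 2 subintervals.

f(x) = x*e^x
a = 0.0, b = 2.0, n = 2
h = (b - a)/n = 1.000000

Trapezoidal rule: (h/2)[f(x₀) + 2f(x₁) + 2f(x₂) + ... + f(xₙ)]

x_0 = 0.0000, f(x_0) = 0.000000, coefficient = 1
x_1 = 1.0000, f(x_1) = 2.718282, coefficient = 2
x_2 = 2.0000, f(x_2) = 14.778112, coefficient = 1

I ≈ (1.000000/2) × 20.214676 = 10.107338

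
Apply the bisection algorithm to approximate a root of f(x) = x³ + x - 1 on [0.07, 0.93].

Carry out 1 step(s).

f(x) = x³ + x - 1
Initial interval: [0.07, 0.93]

Iteration 1:
  c_1 = (0.070000 + 0.930000)/2 = 0.500000
  f(c_1) = f(0.500000) = -0.375000
  f(a) × f(c) ≥ 0, new interval: [0.500000, 0.930000]

After 1 iteration(s), the approximation is c_1 = 0.500000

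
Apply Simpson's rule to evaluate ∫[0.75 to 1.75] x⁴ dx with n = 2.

f(x) = x⁴
a = 0.75, b = 1.75, n = 2
h = (b - a)/n = 0.500000

Simpson's rule: (h/3)[f(x₀) + 4f(x₁) + 2f(x₂) + ... + f(xₙ)]

x_0 = 0.7500, f(x_0) = 0.316406, coefficient = 1
x_1 = 1.2500, f(x_1) = 2.441406, coefficient = 4
x_2 = 1.7500, f(x_2) = 9.378906, coefficient = 1

I ≈ (0.500000/3) × 19.460938 = 3.243490
Exact value: 3.235156
Error: 0.008333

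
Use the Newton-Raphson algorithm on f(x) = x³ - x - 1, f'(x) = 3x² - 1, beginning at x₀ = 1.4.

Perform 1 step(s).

f(x) = x³ - x - 1
f'(x) = 3x² - 1
x₀ = 1.4

Newton-Raphson formula: x_{n+1} = x_n - f(x_n)/f'(x_n)

Iteration 1:
  f(1.400000) = 0.344000
  f'(1.400000) = 4.880000
  x_1 = 1.400000 - 0.344000/4.880000 = 1.329508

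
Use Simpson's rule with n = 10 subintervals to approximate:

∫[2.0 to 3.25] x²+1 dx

f(x) = x²+1
a = 2.0, b = 3.25, n = 10
h = (b - a)/n = 0.125000

Simpson's rule: (h/3)[f(x₀) + 4f(x₁) + 2f(x₂) + ... + f(xₙ)]

x_0 = 2.0000, f(x_0) = 5.000000, coefficient = 1
x_1 = 2.1250, f(x_1) = 5.515625, coefficient = 4
x_2 = 2.2500, f(x_2) = 6.062500, coefficient = 2
x_3 = 2.3750, f(x_3) = 6.640625, coefficient = 4
x_4 = 2.5000, f(x_4) = 7.250000, coefficient = 2
x_5 = 2.6250, f(x_5) = 7.890625, coefficient = 4
x_6 = 2.7500, f(x_6) = 8.562500, coefficient = 2
x_7 = 2.8750, f(x_7) = 9.265625, coefficient = 4
x_8 = 3.0000, f(x_8) = 10.000000, coefficient = 2
x_9 = 3.1250, f(x_9) = 10.765625, coefficient = 4
x_10 = 3.2500, f(x_10) = 11.562500, coefficient = 1

I ≈ (0.125000/3) × 240.625000 = 10.026042
Exact value: 10.026042
Error: 0.000000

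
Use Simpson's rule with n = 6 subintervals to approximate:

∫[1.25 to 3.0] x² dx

f(x) = x²
a = 1.25, b = 3.0, n = 6
h = (b - a)/n = 0.291667

Simpson's rule: (h/3)[f(x₀) + 4f(x₁) + 2f(x₂) + ... + f(xₙ)]

x_0 = 1.2500, f(x_0) = 1.562500, coefficient = 1
x_1 = 1.5417, f(x_1) = 2.376736, coefficient = 4
x_2 = 1.8333, f(x_2) = 3.361111, coefficient = 2
x_3 = 2.1250, f(x_3) = 4.515625, coefficient = 4
x_4 = 2.4167, f(x_4) = 5.840278, coefficient = 2
x_5 = 2.7083, f(x_5) = 7.335069, coefficient = 4
x_6 = 3.0000, f(x_6) = 9.000000, coefficient = 1

I ≈ (0.291667/3) × 85.875000 = 8.348958
Exact value: 8.348958
Error: 0.000000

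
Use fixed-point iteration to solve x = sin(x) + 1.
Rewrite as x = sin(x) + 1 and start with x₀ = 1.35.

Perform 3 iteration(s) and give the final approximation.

Equation: x = sin(x) + 1
Fixed-point form: x = sin(x) + 1
x₀ = 1.35

x_1 = g(1.350000) = 1.975723
x_2 = g(1.975723) = 1.919131
x_3 = g(1.919131) = 1.939942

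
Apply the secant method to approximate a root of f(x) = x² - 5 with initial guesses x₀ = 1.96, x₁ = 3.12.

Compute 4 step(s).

f(x) = x² - 5
x₀ = 1.96, x₁ = 3.12

Secant formula: x_{n+1} = x_n - f(x_n)(x_n - x_{n-1})/(f(x_n) - f(x_{n-1}))

Iteration 1:
  f(1.960000) = -1.158400
  f(3.120000) = 4.734400
  x_2 = 3.120000 - 4.734400×(3.120000 - 1.960000)/(4.734400 - (-1.158400))
       = 2.188031
Iteration 2:
  f(3.120000) = 4.734400
  f(2.188031) = -0.212518
  x_3 = 2.188031 - (-0.212518)×(2.188031 - 3.120000)/(-0.212518 - 4.734400)
       = 2.228069
Iteration 3:
  f(2.188031) = -0.212518
  f(2.228069) = -0.035710
  x_4 = 2.228069 - (-0.035710)×(2.228069 - 2.188031)/(-0.035710 - (-0.212518))
       = 2.236155
Iteration 4:
  f(2.228069) = -0.035710
  f(2.236155) = 0.000389
  x_5 = 2.236155 - 0.000389×(2.236155 - 2.228069)/(0.000389 - (-0.035710))
       = 2.236068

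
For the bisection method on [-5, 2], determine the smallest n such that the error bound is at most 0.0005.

We need (b-a)/2^n ≤ 0.0005
(2 - (-5))/2^n ≤ 0.0005
7/2^n ≤ 0.0005
2^n ≥ 14000
n ≥ log₂(14000) = 13.77
n ≥ 14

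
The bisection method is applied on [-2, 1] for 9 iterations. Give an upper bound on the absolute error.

Bisection error bound: |error| ≤ (b-a)/2^n
|error| ≤ (1 - (-2))/2^9 = 3/2^9
|error| ≤ 0.0058593750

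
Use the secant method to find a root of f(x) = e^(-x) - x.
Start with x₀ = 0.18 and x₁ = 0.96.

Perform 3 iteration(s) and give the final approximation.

f(x) = e^(-x) - x
x₀ = 0.18, x₁ = 0.96

Secant formula: x_{n+1} = x_n - f(x_n)(x_n - x_{n-1})/(f(x_n) - f(x_{n-1}))

Iteration 1:
  f(0.180000) = 0.655270
  f(0.960000) = -0.577107
  x_2 = 0.960000 - (-0.577107)×(0.960000 - 0.180000)/(-0.577107 - 0.655270)
       = 0.594736
Iteration 2:
  f(0.960000) = -0.577107
  f(0.594736) = -0.043027
  x_3 = 0.594736 - (-0.043027)×(0.594736 - 0.960000)/(-0.043027 - (-0.577107))
       = 0.565309
Iteration 3:
  f(0.594736) = -0.043027
  f(0.565309) = 0.002876
  x_4 = 0.565309 - 0.002876×(0.565309 - 0.594736)/(0.002876 - (-0.043027))
       = 0.567152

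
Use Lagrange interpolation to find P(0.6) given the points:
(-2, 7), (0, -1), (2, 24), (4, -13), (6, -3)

Lagrange interpolation formula:
P(x) = Σ yᵢ × Lᵢ(x)
where Lᵢ(x) = Π_{j≠i} (x - xⱼ)/(xᵢ - xⱼ)

L_0(0.6) = (0.6 - 0)/(-2 - 0) × (0.6 - 2)/(-2 - 2) × (0.6 - 4)/(-2 - 4) × (0.6 - 6)/(-2 - 6) = -0.040163
L_1(0.6) = (0.6 - (-2))/(0 - (-2)) × (0.6 - 2)/(0 - 2) × (0.6 - 4)/(0 - 4) × (0.6 - 6)/(0 - 6) = 0.696150
L_2(0.6) = (0.6 - (-2))/(2 - (-2)) × (0.6 - 0)/(2 - 0) × (0.6 - 4)/(2 - 4) × (0.6 - 6)/(2 - 6) = 0.447525
L_3(0.6) = (0.6 - (-2))/(4 - (-2)) × (0.6 - 0)/(4 - 0) × (0.6 - 2)/(4 - 2) × (0.6 - 6)/(4 - 6) = -0.122850
L_4(0.6) = (0.6 - (-2))/(6 - (-2)) × (0.6 - 0)/(6 - 0) × (0.6 - 2)/(6 - 2) × (0.6 - 4)/(6 - 4) = 0.019338

P(0.6) = 7×L_0(0.6) + (-1)×L_1(0.6) + 24×L_2(0.6) + (-13)×L_3(0.6) + (-3)×L_4(0.6)
P(0.6) = 11.302350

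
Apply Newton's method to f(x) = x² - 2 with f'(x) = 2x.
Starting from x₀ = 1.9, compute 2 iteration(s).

f(x) = x² - 2
f'(x) = 2x
x₀ = 1.9

Newton-Raphson formula: x_{n+1} = x_n - f(x_n)/f'(x_n)

Iteration 1:
  f(1.900000) = 1.610000
  f'(1.900000) = 3.800000
  x_1 = 1.900000 - 1.610000/3.800000 = 1.476316
Iteration 2:
  f(1.476316) = 0.179508
  f'(1.476316) = 2.952632
  x_2 = 1.476316 - 0.179508/2.952632 = 1.415520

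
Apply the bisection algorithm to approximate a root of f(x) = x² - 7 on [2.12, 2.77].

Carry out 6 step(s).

f(x) = x² - 7
Initial interval: [2.12, 2.77]

Iteration 1:
  c_1 = (2.120000 + 2.770000)/2 = 2.445000
  f(c_1) = f(2.445000) = -1.021975
  f(a) × f(c) ≥ 0, new interval: [2.445000, 2.770000]
Iteration 2:
  c_2 = (2.445000 + 2.770000)/2 = 2.607500
  f(c_2) = f(2.607500) = -0.200944
  f(a) × f(c) ≥ 0, new interval: [2.607500, 2.770000]
Iteration 3:
  c_3 = (2.607500 + 2.770000)/2 = 2.688750
  f(c_3) = f(2.688750) = 0.229377
  f(a) × f(c) < 0, new interval: [2.607500, 2.688750]
Iteration 4:
  c_4 = (2.607500 + 2.688750)/2 = 2.648125
  f(c_4) = f(2.648125) = 0.012566
  f(a) × f(c) < 0, new interval: [2.607500, 2.648125]
Iteration 5:
  c_5 = (2.607500 + 2.648125)/2 = 2.627813
  f(c_5) = f(2.627813) = -0.094601
  f(a) × f(c) ≥ 0, new interval: [2.627813, 2.648125]
Iteration 6:
  c_6 = (2.627813 + 2.648125)/2 = 2.637969
  f(c_6) = f(2.637969) = -0.041121
  f(a) × f(c) ≥ 0, new interval: [2.637969, 2.648125]

After 6 iteration(s), the approximation is c_6 = 2.637969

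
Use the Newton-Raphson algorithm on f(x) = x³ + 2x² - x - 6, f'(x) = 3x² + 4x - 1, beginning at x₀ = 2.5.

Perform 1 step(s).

f(x) = x³ + 2x² - x - 6
f'(x) = 3x² + 4x - 1
x₀ = 2.5

Newton-Raphson formula: x_{n+1} = x_n - f(x_n)/f'(x_n)

Iteration 1:
  f(2.500000) = 19.625000
  f'(2.500000) = 27.750000
  x_1 = 2.500000 - 19.625000/27.750000 = 1.792793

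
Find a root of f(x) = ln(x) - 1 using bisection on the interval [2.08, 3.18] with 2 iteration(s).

f(x) = ln(x) - 1
Initial interval: [2.08, 3.18]

Iteration 1:
  c_1 = (2.080000 + 3.180000)/2 = 2.630000
  f(c_1) = f(2.630000) = -0.033016
  f(a) × f(c) ≥ 0, new interval: [2.630000, 3.180000]
Iteration 2:
  c_2 = (2.630000 + 3.180000)/2 = 2.905000
  f(c_2) = f(2.905000) = 0.066433
  f(a) × f(c) < 0, new interval: [2.630000, 2.905000]

After 2 iteration(s), the approximation is c_2 = 2.905000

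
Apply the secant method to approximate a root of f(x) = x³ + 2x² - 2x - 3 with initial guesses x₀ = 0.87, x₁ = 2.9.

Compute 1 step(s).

f(x) = x³ + 2x² - 2x - 3
x₀ = 0.87, x₁ = 2.9

Secant formula: x_{n+1} = x_n - f(x_n)(x_n - x_{n-1})/(f(x_n) - f(x_{n-1}))

Iteration 1:
  f(0.870000) = -2.567697
  f(2.900000) = 32.409000
  x_2 = 2.900000 - 32.409000×(2.900000 - 0.870000)/(32.409000 - (-2.567697))
       = 1.019026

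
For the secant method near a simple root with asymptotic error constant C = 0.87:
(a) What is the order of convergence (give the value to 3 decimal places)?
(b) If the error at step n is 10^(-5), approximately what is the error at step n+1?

(a) Secant method has superlinear convergence with order φ = (1+√5)/2 ≈ 1.618.
    This means |e_{n+1}| ≈ C|e_n|^1.618.

(b) With |e_n| = 10^(-5) and C = 0.87:
    |e_{n+1}| ≈ 0.87 × (10^(-5))^1.618 = 0.87 × 10^(-8.09)

(a) ≈ 1.618 (golden ratio); (b) |e_{n+1}| ≈ 7.069e-09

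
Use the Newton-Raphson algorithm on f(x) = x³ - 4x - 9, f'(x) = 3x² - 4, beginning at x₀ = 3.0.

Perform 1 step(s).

f(x) = x³ - 4x - 9
f'(x) = 3x² - 4
x₀ = 3.0

Newton-Raphson formula: x_{n+1} = x_n - f(x_n)/f'(x_n)

Iteration 1:
  f(3.000000) = 6.000000
  f'(3.000000) = 23.000000
  x_1 = 3.000000 - 6.000000/23.000000 = 2.739130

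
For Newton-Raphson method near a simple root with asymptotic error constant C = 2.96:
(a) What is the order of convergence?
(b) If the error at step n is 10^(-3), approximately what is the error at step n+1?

(a) Newton-Raphson has quadratic (order 2) convergence near simple roots.
    This means |e_{n+1}| ≈ C|e_n|².

(b) With |e_n| = 10^(-3) and C = 2.96:
    |e_{n+1}| ≈ 2.96 × (10^(-3))² = 2.96 × 10^(-6)

(a) 2 (quadratic); (b) |e_{n+1}| ≈ 2.960e-06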